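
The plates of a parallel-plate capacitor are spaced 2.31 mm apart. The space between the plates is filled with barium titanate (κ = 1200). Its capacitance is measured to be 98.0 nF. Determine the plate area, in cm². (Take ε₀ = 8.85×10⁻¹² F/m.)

A ≈ 213 cm²

A = Cd/(κε₀) = 9.80×10⁻⁸ × 2.31×10⁻³ / (1200 × 8.85×10⁻¹²) = 2.13×10⁻² m².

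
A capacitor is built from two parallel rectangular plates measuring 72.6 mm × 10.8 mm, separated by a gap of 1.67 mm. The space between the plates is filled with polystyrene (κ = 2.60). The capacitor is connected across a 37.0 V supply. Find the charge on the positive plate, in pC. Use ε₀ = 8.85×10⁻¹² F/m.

Q ≈ 400 pC

A = 72.6 × 10.8 mm² = 7.84×10⁻⁴ m².
C = κε₀A/d = 2.60 × 8.85×10⁻¹² × 7.84×10⁻⁴ / 1.67×10⁻³ = 1.08×10⁻¹¹ F.
Q = CV = 1.08×10⁻¹¹ × 37.0 = 4.00×10⁻¹⁰ C.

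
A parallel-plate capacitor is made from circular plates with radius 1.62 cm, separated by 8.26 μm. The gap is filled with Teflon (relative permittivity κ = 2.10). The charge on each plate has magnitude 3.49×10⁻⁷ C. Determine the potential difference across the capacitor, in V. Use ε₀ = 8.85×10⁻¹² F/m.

A = π(1.62 cm)² = 8.24×10⁻⁴ m².
C = κε₀A/d = 2.10 × 8.85×10⁻¹² × 8.24×10⁻⁴ / 8.26×10⁻⁶ = 1.86×10⁻⁹ F.
V = Q/C = 3.49×10⁻⁷ / 1.86×10⁻⁹ = 1.88×10² V.

V ≈ 188 V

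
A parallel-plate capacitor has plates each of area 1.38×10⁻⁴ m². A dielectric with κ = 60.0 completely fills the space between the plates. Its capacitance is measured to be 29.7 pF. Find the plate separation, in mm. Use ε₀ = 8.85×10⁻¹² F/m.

d = κε₀A/C = 60.0 × 8.85×10⁻¹² × 1.38×10⁻⁴ / 2.97×10⁻¹¹ = 2.47×10⁻³ m.

d ≈ 2.47 mm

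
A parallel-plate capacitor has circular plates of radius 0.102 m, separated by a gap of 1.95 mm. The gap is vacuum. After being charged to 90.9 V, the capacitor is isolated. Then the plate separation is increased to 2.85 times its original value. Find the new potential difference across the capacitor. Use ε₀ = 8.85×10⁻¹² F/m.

A = π(0.102 m)² = 3.27×10⁻² m².
Initially C₁ = ε₀A/d = 8.85×10⁻¹² × 3.27×10⁻² / 1.95×10⁻³ = 1.48×10⁻¹⁰ F.
V₁ = 90.9 V.
Isolated ⇒ Q is held fixed. C₂ = 0.351 C₁ and V = Q/C, so V₂/V₁ = C₁/C₂ = 2.85.
V₂ = 2.85 × 90.9 = 2.59×10² V.

V ≈ 259 V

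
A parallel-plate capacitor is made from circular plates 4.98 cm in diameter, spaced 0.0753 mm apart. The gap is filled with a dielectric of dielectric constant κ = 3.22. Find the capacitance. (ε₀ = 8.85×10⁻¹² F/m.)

C ≈ 0.737 nF

A = π(4.98/2 cm)² = 1.95×10⁻³ m².
C = κε₀A/d = 3.22 × 8.85×10⁻¹² × 1.95×10⁻³ / 7.53×10⁻⁵ = 7.37×10⁻¹⁰ F.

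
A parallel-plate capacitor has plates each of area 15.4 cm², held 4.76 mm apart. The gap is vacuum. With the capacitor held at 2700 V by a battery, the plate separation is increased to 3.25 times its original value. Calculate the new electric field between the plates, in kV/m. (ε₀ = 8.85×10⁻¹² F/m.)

A = 15.4 cm² = 1.54×10⁻³ m².
Initially C₁ = ε₀A/d = 8.85×10⁻¹² × 1.54×10⁻³ / 4.76×10⁻³ = 2.86×10⁻¹² F.
E₁ = 5.67×10⁵ V/m.
Battery connected ⇒ V is held fixed. E = V/d, so E₂/E₁ = d₁/d₂ = 0.308.
E₂ = 0.308 × 5.67×10⁵ = 1.75×10⁵ V/m.

175 kV/m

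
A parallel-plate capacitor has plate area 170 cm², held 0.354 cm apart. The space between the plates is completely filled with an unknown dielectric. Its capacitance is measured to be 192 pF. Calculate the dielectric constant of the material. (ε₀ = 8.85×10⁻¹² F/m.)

4.52

A = 170 cm² = 1.70×10⁻² m².
κ = Cd/(ε₀A) = 1.92×10⁻¹⁰ × 3.54×10⁻³ / (8.85×10⁻¹² × 1.70×10⁻²) = 4.52.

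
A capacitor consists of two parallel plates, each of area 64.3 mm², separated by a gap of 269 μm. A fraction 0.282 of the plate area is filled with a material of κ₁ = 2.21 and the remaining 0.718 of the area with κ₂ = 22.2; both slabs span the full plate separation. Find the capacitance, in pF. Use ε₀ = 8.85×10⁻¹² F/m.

A = 64.3 mm² = 6.43×10⁻⁵ m².
Side-by-side slabs ⇒ two capacitors in parallel, each spanning the full gap.
C₁ = κ₁ε₀A₁/d = 2.21 × 8.85×10⁻¹² × 1.81×10⁻⁵ / 2.69×10⁻⁴ = 1.32×10⁻¹² F.
C₂ = κ₂ε₀A₂/d = 22.2 × 8.85×10⁻¹² × 4.62×10⁻⁵ / 2.69×10⁻⁴ = 3.37×10⁻¹¹ F.
C = C₁ + C₂ = 3.50×10⁻¹¹ F.

35.0 pF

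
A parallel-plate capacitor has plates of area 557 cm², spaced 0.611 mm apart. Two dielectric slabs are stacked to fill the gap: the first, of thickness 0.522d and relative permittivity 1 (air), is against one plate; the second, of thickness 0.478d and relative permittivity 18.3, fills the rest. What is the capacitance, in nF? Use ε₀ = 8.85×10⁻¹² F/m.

A = 557 cm² = 5.57×10⁻² m².
Stacked slabs ⇒ two capacitors in series, each with the full plate area.
C₁ = κ₁ε₀A/d₁ = 1.00 × 8.85×10⁻¹² × 5.57×10⁻² / 3.19×10⁻⁴ = 1.55×10⁻⁹ F.
C₂ = κ₂ε₀A/d₂ = 18.3 × 8.85×10⁻¹² × 5.57×10⁻² / 2.92×10⁻⁴ = 3.09×10⁻⁸ F.
C = (1/C₁ + 1/C₂)⁻¹ = 1.47×10⁻⁹ F.

C ≈ 1.47 nF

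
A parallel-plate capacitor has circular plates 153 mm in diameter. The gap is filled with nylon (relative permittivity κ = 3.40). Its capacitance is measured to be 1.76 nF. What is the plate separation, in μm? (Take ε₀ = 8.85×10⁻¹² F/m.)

A = π(153/2 mm)² = 1.84×10⁻² m².
d = κε₀A/C = 3.40 × 8.85×10⁻¹² × 1.84×10⁻² / 1.76×10⁻⁹ = 3.14×10⁻⁴ m.

d ≈ 314 μm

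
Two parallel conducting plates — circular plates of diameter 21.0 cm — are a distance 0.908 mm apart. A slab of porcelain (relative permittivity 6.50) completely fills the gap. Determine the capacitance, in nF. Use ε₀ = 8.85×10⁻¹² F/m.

2.19 nF

A = π(21.0/2 cm)² = 3.46×10⁻² m².
C = κε₀A/d = 6.50 × 8.85×10⁻¹² × 3.46×10⁻² / 9.08×10⁻⁴ = 2.19×10⁻⁹ F.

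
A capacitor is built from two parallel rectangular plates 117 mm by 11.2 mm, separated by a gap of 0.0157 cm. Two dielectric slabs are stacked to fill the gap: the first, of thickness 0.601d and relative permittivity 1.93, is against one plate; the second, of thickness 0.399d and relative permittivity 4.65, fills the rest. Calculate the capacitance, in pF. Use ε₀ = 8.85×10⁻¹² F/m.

A = 117 × 11.2 mm² = 1.31×10⁻³ m².
Stacked slabs ⇒ two capacitors in series, each with the full plate area.
C₁ = κ₁ε₀A/d₁ = 1.93 × 8.85×10⁻¹² × 1.31×10⁻³ / 9.44×10⁻⁵ = 2.37×10⁻¹⁰ F.
C₂ = κ₂ε₀A/d₂ = 4.65 × 8.85×10⁻¹² × 1.31×10⁻³ / 6.26×10⁻⁵ = 8.61×10⁻¹⁰ F.
C = (1/C₁ + 1/C₂)⁻¹ = 1.86×10⁻¹⁰ F.

C ≈ 186 pF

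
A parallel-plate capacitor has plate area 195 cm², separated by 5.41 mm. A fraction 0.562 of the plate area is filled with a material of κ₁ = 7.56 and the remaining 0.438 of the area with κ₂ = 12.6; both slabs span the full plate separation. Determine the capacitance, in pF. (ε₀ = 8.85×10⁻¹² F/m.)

A = 195 cm² = 1.95×10⁻² m².
Side-by-side slabs ⇒ two capacitors in parallel, each spanning the full gap.
C₁ = κ₁ε₀A₁/d = 7.56 × 8.85×10⁻¹² × 1.10×10⁻² / 5.41×10⁻³ = 1.36×10⁻¹⁰ F.
C₂ = κ₂ε₀A₂/d = 12.6 × 8.85×10⁻¹² × 8.54×10⁻³ / 5.41×10⁻³ = 1.76×10⁻¹⁰ F.
C = C₁ + C₂ = 3.12×10⁻¹⁰ F.

312 pF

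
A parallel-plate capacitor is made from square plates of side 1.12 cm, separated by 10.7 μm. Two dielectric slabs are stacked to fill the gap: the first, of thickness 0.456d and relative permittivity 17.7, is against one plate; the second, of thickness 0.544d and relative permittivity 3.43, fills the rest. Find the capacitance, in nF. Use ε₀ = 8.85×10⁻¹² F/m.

C ≈ 0.563 nF

A = (1.12 cm)² = 1.25×10⁻⁴ m².
Stacked slabs ⇒ two capacitors in series, each with the full plate area.
C₁ = κ₁ε₀A/d₁ = 17.7 × 8.85×10⁻¹² × 1.25×10⁻⁴ / 4.88×10⁻⁶ = 4.03×10⁻⁹ F.
C₂ = κ₂ε₀A/d₂ = 3.43 × 8.85×10⁻¹² × 1.25×10⁻⁴ / 5.82×10⁻⁶ = 6.54×10⁻¹⁰ F.
C = (1/C₁ + 1/C₂)⁻¹ = 5.63×10⁻¹⁰ F.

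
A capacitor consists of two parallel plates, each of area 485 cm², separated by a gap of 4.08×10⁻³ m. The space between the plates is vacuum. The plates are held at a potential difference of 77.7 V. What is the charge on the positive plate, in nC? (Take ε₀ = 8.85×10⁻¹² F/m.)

Q ≈ 8.17 nC

A = 485 cm² = 4.85×10⁻² m².
C = ε₀A/d = 8.85×10⁻¹² × 4.85×10⁻² / 4.08×10⁻³ = 1.05×10⁻¹⁰ F.
Q = CV = 1.05×10⁻¹⁰ × 77.7 = 8.17×10⁻⁹ C.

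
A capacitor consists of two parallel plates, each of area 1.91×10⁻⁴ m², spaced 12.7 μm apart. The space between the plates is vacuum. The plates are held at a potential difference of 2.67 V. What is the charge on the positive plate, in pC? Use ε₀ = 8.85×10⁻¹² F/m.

355 pC

C = ε₀A/d = 8.85×10⁻¹² × 1.91×10⁻⁴ / 1.27×10⁻⁵ = 1.33×10⁻¹⁰ F.
Q = CV = 1.33×10⁻¹⁰ × 2.67 = 3.55×10⁻¹⁰ C.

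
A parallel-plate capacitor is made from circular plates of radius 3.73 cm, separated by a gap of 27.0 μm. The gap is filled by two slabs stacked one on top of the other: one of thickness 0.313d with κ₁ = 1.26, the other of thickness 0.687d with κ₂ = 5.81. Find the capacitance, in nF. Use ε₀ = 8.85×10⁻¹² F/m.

A = π(3.73 cm)² = 4.37×10⁻³ m².
Stacked slabs ⇒ two capacitors in series, each with the full plate area.
C₁ = κ₁ε₀A/d₁ = 1.26 × 8.85×10⁻¹² × 4.37×10⁻³ / 8.45×10⁻⁶ = 5.77×10⁻⁹ F.
C₂ = κ₂ε₀A/d₂ = 5.81 × 8.85×10⁻¹² × 4.37×10⁻³ / 1.85×10⁻⁵ = 1.21×10⁻⁸ F.
C = (1/C₁ + 1/C₂)⁻¹ = 3.91×10⁻⁹ F.

C ≈ 3.91 nF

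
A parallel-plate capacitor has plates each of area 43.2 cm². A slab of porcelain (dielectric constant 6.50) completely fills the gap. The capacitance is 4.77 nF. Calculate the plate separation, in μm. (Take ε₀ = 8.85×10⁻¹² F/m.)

52.1 μm

A = 43.2 cm² = 4.32×10⁻³ m².
d = κε₀A/C = 6.50 × 8.85×10⁻¹² × 4.32×10⁻³ / 4.77×10⁻⁹ = 5.21×10⁻⁵ m.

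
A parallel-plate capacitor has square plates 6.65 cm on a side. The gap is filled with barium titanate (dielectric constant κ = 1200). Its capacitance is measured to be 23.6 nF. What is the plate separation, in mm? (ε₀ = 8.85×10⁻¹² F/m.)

A = (6.65 cm)² = 4.42×10⁻³ m².
d = κε₀A/C = 1200 × 8.85×10⁻¹² × 4.42×10⁻³ / 2.36×10⁻⁸ = 1.99×10⁻³ m.

d ≈ 1.99 mm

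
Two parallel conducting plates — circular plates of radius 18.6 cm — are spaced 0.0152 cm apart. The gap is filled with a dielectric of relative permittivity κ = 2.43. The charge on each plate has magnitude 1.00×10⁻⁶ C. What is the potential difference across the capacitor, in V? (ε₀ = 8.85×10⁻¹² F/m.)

V ≈ 65.0 V

A = π(18.6 cm)² = 0.109 m².
C = κε₀A/d = 2.43 × 8.85×10⁻¹² × 0.109 / 1.52×10⁻⁴ = 1.54×10⁻⁸ F.
V = Q/C = 1.00×10⁻⁶ / 1.54×10⁻⁸ = 65.0 V.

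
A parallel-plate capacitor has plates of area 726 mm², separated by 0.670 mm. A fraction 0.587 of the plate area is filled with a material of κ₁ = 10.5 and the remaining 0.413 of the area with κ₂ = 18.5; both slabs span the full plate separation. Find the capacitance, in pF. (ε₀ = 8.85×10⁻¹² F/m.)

A = 726 mm² = 7.26×10⁻⁴ m².
Side-by-side slabs ⇒ two capacitors in parallel, each spanning the full gap.
C₁ = κ₁ε₀A₁/d = 10.5 × 8.85×10⁻¹² × 4.26×10⁻⁴ / 6.70×10⁻⁴ = 5.91×10⁻¹¹ F.
C₂ = κ₂ε₀A₂/d = 18.5 × 8.85×10⁻¹² × 3.00×10⁻⁴ / 6.70×10⁻⁴ = 7.33×10⁻¹¹ F.
C = C₁ + C₂ = 1.32×10⁻¹⁰ F.

132 pF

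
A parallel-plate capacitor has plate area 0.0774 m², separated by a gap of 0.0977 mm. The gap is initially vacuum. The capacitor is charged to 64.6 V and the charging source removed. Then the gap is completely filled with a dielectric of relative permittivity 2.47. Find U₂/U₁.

U₂/U₁ ≈ 0.405

Isolated ⇒ Q is held fixed.
C₂ = 2.47 C₁ and U = Q²/(2C), so U₂/U₁ = C₁/C₂ = 0.405.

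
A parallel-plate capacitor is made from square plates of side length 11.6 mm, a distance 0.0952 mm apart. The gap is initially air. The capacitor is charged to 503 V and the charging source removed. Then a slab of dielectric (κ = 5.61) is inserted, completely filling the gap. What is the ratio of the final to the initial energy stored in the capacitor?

Isolated ⇒ Q is held fixed.
C₂ = 5.61 C₁ and U = Q²/(2C), so U₂/U₁ = C₁/C₂ = 0.178.

0.178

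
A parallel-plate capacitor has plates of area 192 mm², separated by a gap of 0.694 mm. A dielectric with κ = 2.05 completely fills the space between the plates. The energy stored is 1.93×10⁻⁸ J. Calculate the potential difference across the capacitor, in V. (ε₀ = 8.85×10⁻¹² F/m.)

A = 192 mm² = 1.92×10⁻⁴ m².
C = κε₀A/d = 2.05 × 8.85×10⁻¹² × 1.92×10⁻⁴ / 6.94×10⁻⁴ = 5.02×10⁻¹² F.
V = √(2U/C) = √(2 × 1.93×10⁻⁸ / 5.02×10⁻¹²) = 87.7 V.

87.7 V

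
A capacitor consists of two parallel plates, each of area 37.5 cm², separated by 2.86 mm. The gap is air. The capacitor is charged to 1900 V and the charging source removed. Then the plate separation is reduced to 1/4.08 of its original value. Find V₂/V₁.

V₂/V₁ ≈ 0.245

Isolated ⇒ Q is held fixed.
C₂ = 4.08 C₁ and V = Q/C, so V₂/V₁ = C₁/C₂ = 0.245.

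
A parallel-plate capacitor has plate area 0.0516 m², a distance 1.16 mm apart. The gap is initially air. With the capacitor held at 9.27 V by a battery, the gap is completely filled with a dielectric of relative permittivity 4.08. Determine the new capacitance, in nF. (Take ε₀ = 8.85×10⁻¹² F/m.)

Initially C₁ = ε₀A/d = 8.85×10⁻¹² × 5.16×10⁻² / 1.16×10⁻³ = 3.94×10⁻¹⁰ F.
C = κε₀A/d scales with κ, so C₂/C₁ = κ = 4.08.
C₂ = 4.08 × 3.94×10⁻¹⁰ = 1.61×10⁻⁹ F.

C ≈ 1.61 nF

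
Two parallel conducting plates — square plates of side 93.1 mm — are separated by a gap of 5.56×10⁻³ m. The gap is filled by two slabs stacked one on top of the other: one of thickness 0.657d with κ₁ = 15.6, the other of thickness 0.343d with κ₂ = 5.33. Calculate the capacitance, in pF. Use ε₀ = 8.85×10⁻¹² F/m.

C ≈ 130 pF

A = (93.1 mm)² = 8.67×10⁻³ m².
Stacked slabs ⇒ two capacitors in series, each with the full plate area.
C₁ = κ₁ε₀A/d₁ = 15.6 × 8.85×10⁻¹² × 8.67×10⁻³ / 3.65×10⁻³ = 3.28×10⁻¹⁰ F.
C₂ = κ₂ε₀A/d₂ = 5.33 × 8.85×10⁻¹² × 8.67×10⁻³ / 1.91×10⁻³ = 2.14×10⁻¹⁰ F.
C = (1/C₁ + 1/C₂)⁻¹ = 1.30×10⁻¹⁰ F.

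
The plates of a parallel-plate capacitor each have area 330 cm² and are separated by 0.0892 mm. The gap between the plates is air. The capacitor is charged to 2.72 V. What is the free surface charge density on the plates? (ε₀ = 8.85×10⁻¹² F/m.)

σ ≈ 270 nC/m²

A = 330 cm² = 3.30×10⁻² m².
C = ε₀A/d = 8.85×10⁻¹² × 3.30×10⁻² / 8.92×10⁻⁵ = 3.27×10⁻⁹ F.
σ = Q/A = CV/A = 3.27×10⁻⁹ × 2.72 / 3.30×10⁻² = 2.70×10⁻⁷ C/m².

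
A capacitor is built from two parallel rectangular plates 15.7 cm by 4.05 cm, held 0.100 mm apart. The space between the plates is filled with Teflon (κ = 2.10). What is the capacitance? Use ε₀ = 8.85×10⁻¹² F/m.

A = 15.7 × 4.05 cm² = 6.36×10⁻³ m².
C = κε₀A/d = 2.10 × 8.85×10⁻¹² × 6.36×10⁻³ / 1.00×10⁻⁴ = 1.18×10⁻⁹ F.

1.18 nF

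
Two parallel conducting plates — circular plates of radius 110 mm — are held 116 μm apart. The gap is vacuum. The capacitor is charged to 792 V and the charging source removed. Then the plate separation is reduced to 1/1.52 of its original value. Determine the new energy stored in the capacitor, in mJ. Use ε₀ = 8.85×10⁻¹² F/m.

U ≈ 0.598 mJ

A = π(110 mm)² = 3.80×10⁻² m².
Initially C₁ = ε₀A/d = 8.85×10⁻¹² × 3.80×10⁻² / 1.16×10⁻⁴ = 2.90×10⁻⁹ F.
U₁ = 9.10×10⁻⁴ J.
Isolated ⇒ Q is held fixed. C₂ = 1.52 C₁ and U = Q²/(2C), so U₂/U₁ = C₁/C₂ = 0.658.
U₂ = 0.658 × 9.10×10⁻⁴ = 5.98×10⁻⁴ J.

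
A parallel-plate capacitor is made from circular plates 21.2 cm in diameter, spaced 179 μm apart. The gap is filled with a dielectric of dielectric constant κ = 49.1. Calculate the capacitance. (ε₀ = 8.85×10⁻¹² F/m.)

C ≈ 85.7 nF

A = π(21.2/2 cm)² = 3.53×10⁻² m².
C = κε₀A/d = 49.1 × 8.85×10⁻¹² × 3.53×10⁻² / 1.79×10⁻⁴ = 8.57×10⁻⁸ F.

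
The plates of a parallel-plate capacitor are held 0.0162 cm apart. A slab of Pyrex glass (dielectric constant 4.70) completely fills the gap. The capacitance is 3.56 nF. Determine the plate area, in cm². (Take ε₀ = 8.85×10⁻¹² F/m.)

139 cm²

A = Cd/(κε₀) = 3.56×10⁻⁹ × 1.62×10⁻⁴ / (4.70 × 8.85×10⁻¹²) = 1.39×10⁻² m².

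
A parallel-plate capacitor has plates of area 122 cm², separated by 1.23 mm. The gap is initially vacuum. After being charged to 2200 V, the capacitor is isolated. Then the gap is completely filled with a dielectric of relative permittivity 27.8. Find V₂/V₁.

Isolated ⇒ Q is held fixed.
C₂ = 27.8 C₁ and V = Q/C, so V₂/V₁ = C₁/C₂ = 0.0360.

0.0360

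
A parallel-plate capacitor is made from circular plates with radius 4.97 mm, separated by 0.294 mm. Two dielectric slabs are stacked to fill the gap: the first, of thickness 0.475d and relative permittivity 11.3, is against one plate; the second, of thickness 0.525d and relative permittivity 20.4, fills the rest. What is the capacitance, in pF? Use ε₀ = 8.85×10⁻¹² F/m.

C ≈ 34.5 pF

A = π(4.97 mm)² = 7.76×10⁻⁵ m².
Stacked slabs ⇒ two capacitors in series, each with the full plate area.
C₁ = κ₁ε₀A/d₁ = 11.3 × 8.85×10⁻¹² × 7.76×10⁻⁵ / 1.40×10⁻⁴ = 5.56×10⁻¹¹ F.
C₂ = κ₂ε₀A/d₂ = 20.4 × 8.85×10⁻¹² × 7.76×10⁻⁵ / 1.54×10⁻⁴ = 9.08×10⁻¹¹ F.
C = (1/C₁ + 1/C₂)⁻¹ = 3.45×10⁻¹¹ F.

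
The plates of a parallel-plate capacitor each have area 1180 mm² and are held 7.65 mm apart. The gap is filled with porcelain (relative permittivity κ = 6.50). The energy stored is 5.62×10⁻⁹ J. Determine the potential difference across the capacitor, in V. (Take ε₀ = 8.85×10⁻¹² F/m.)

A = 1180 mm² = 1.18×10⁻³ m².
C = κε₀A/d = 6.50 × 8.85×10⁻¹² × 1.18×10⁻³ / 7.65×10⁻³ = 8.87×10⁻¹² F.
V = √(2U/C) = √(2 × 5.62×10⁻⁹ / 8.87×10⁻¹²) = 35.6 V.

35.6 V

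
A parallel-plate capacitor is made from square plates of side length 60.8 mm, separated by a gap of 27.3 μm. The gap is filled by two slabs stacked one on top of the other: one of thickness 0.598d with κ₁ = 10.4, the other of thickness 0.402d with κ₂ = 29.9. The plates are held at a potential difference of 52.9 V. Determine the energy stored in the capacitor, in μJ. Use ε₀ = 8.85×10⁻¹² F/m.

A = (60.8 mm)² = 3.70×10⁻³ m².
Stacked slabs ⇒ two capacitors in series, each with the full plate area.
C₁ = κ₁ε₀A/d₁ = 10.4 × 8.85×10⁻¹² × 3.70×10⁻³ / 1.63×10⁻⁵ = 2.08×10⁻⁸ F.
C₂ = κ₂ε₀A/d₂ = 29.9 × 8.85×10⁻¹² × 3.70×10⁻³ / 1.10×10⁻⁵ = 8.91×10⁻⁸ F.
C = (1/C₁ + 1/C₂)⁻¹ = 1.69×10⁻⁸ F.
U = ½CV² = ½ × 1.69×10⁻⁸ × (52.9)² = 2.36×10⁻⁵ J.

23.6 μJ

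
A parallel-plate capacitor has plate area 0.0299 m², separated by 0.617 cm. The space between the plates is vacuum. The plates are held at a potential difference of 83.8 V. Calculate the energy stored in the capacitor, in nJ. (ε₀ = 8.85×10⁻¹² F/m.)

C = ε₀A/d = 8.85×10⁻¹² × 2.99×10⁻² / 6.17×10⁻³ = 4.29×10⁻¹¹ F.
U = ½CV² = ½ × 4.29×10⁻¹¹ × (83.8)² = 1.51×10⁻⁷ J.

151 nJ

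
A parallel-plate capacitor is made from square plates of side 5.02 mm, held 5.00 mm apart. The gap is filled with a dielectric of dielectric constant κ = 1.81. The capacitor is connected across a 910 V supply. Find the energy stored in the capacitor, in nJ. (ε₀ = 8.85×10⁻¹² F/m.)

A = (5.02 mm)² = 2.52×10⁻⁵ m².
C = κε₀A/d = 1.81 × 8.85×10⁻¹² × 2.52×10⁻⁵ / 5.00×10⁻³ = 8.07×10⁻¹⁴ F.
U = ½CV² = ½ × 8.07×10⁻¹⁴ × (910)² = 3.34×10⁻⁸ J.

33.4 nJ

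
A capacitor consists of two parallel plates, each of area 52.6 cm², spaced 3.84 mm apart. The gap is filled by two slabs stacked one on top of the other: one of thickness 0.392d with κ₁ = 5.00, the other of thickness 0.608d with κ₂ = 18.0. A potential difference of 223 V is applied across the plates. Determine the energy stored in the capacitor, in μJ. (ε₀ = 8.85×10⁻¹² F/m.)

2.69 μJ

A = 52.6 cm² = 5.26×10⁻³ m².
Stacked slabs ⇒ two capacitors in series, each with the full plate area.
C₁ = κ₁ε₀A/d₁ = 5.00 × 8.85×10⁻¹² × 5.26×10⁻³ / 1.51×10⁻³ = 1.55×10⁻¹⁰ F.
C₂ = κ₂ε₀A/d₂ = 18.0 × 8.85×10⁻¹² × 5.26×10⁻³ / 2.33×10⁻³ = 3.59×10⁻¹⁰ F.
C = (1/C₁ + 1/C₂)⁻¹ = 1.08×10⁻¹⁰ F.
U = ½CV² = ½ × 1.08×10⁻¹⁰ × (223)² = 2.69×10⁻⁶ J.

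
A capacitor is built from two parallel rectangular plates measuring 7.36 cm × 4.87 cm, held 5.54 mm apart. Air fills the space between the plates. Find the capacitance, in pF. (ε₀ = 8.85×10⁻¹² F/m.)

A = 7.36 × 4.87 cm² = 3.58×10⁻³ m².
C = ε₀A/d = 8.85×10⁻¹² × 3.58×10⁻³ / 5.54×10⁻³ = 5.73×10⁻¹² F.

C ≈ 5.73 pF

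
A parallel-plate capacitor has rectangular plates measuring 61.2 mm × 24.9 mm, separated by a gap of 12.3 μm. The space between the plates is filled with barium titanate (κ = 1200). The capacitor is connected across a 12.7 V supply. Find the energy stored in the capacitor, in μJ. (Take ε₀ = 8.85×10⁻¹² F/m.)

A = 61.2 × 24.9 mm² = 1.52×10⁻³ m².
C = κε₀A/d = 1200 × 8.85×10⁻¹² × 1.52×10⁻³ / 1.23×10⁻⁵ = 1.32×10⁻⁶ F.
U = ½CV² = ½ × 1.32×10⁻⁶ × (12.7)² = 1.06×10⁻⁴ J.

106 μJ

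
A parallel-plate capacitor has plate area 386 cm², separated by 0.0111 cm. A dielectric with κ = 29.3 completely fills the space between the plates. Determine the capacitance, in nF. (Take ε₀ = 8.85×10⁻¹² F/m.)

A = 386 cm² = 3.86×10⁻² m².
C = κε₀A/d = 29.3 × 8.85×10⁻¹² × 3.86×10⁻² / 1.11×10⁻⁴ = 9.02×10⁻⁸ F.

C ≈ 90.2 nF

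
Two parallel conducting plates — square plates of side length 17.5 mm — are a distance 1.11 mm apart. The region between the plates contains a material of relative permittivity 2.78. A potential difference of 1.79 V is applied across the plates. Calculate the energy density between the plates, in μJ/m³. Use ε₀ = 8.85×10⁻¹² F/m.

E = V/d = 1.79 / 1.11×10⁻³ = 1.61×10³ V/m.
u = ½κε₀E² = ½ × 2.78 × 8.85×10⁻¹² × (1.61×10³)² = 3.20×10⁻⁵ J/m³.

u ≈ 32.0 μJ/m³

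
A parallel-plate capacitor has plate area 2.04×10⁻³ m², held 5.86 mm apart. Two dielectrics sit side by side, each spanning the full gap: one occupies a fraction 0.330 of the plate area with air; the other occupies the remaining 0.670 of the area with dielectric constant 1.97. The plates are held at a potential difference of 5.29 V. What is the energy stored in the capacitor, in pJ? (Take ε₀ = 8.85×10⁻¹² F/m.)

Side-by-side slabs ⇒ two capacitors in parallel, each spanning the full gap.
C₁ = κ₁ε₀A₁/d = 1.00 × 8.85×10⁻¹² × 6.73×10⁻⁴ / 5.86×10⁻³ = 1.02×10⁻¹² F.
C₂ = κ₂ε₀A₂/d = 1.97 × 8.85×10⁻¹² × 1.37×10⁻³ / 5.86×10⁻³ = 4.07×10⁻¹² F.
C = C₁ + C₂ = 5.08×10⁻¹² F.
U = ½CV² = ½ × 5.08×10⁻¹² × (5.29)² = 7.11×10⁻¹¹ J.

U ≈ 71.1 pJ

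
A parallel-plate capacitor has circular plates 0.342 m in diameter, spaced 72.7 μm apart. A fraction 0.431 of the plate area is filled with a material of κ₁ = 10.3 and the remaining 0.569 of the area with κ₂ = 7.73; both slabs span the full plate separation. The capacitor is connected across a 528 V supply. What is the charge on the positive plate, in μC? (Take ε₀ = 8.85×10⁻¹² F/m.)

A = π(0.342/2 m)² = 9.19×10⁻² m².
Side-by-side slabs ⇒ two capacitors in parallel, each spanning the full gap.
C₁ = κ₁ε₀A₁/d = 10.3 × 8.85×10⁻¹² × 3.96×10⁻² / 7.27×10⁻⁵ = 4.96×10⁻⁸ F.
C₂ = κ₂ε₀A₂/d = 7.73 × 8.85×10⁻¹² × 5.23×10⁻² / 7.27×10⁻⁵ = 4.92×10⁻⁸ F.
C = C₁ + C₂ = 9.88×10⁻⁸ F.
Q = CV = 9.88×10⁻⁸ × 528 = 5.22×10⁻⁵ C.

52.2 μC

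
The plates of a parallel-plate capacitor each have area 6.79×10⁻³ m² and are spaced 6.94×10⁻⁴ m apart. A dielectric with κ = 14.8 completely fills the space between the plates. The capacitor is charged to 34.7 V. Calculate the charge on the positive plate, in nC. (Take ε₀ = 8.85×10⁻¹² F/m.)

44.5 nC

C = κε₀A/d = 14.8 × 8.85×10⁻¹² × 6.79×10⁻³ / 6.94×10⁻⁴ = 1.28×10⁻⁹ F.
Q = CV = 1.28×10⁻⁹ × 34.7 = 4.45×10⁻⁸ C.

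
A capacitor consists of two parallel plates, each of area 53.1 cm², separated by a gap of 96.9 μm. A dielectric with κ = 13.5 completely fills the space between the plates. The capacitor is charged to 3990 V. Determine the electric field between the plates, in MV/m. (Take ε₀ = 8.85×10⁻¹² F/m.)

E ≈ 41.2 MV/m

E = V/d = 3990 / 9.69×10⁻⁵ = 4.12×10⁷ V/m.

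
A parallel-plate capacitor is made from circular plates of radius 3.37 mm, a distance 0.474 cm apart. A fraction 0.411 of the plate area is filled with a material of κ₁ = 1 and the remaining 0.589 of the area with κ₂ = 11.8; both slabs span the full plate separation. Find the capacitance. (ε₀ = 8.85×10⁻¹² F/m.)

C ≈ 0.490 pF

A = π(3.37 mm)² = 3.57×10⁻⁵ m².
Side-by-side slabs ⇒ two capacitors in parallel, each spanning the full gap.
C₁ = κ₁ε₀A₁/d = 1.00 × 8.85×10⁻¹² × 1.47×10⁻⁵ / 4.74×10⁻³ = 2.74×10⁻¹⁴ F.
C₂ = κ₂ε₀A₂/d = 11.8 × 8.85×10⁻¹² × 2.10×10⁻⁵ / 4.74×10⁻³ = 4.63×10⁻¹³ F.
C = C₁ + C₂ = 4.90×10⁻¹³ F.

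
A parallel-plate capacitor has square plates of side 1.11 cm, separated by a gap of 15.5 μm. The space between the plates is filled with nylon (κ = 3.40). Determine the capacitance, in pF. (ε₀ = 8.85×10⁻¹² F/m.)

A = (1.11 cm)² = 1.23×10⁻⁴ m².
C = κε₀A/d = 3.40 × 8.85×10⁻¹² × 1.23×10⁻⁴ / 1.55×10⁻⁵ = 2.39×10⁻¹⁰ F.

C ≈ 239 pF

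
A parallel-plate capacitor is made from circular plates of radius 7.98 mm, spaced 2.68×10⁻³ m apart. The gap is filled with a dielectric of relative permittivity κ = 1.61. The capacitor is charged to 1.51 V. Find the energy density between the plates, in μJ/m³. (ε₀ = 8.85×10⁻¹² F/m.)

E = V/d = 1.51 / 2.68×10⁻³ = 5.63×10² V/m.
u = ½κε₀E² = ½ × 1.61 × 8.85×10⁻¹² × (5.63×10²)² = 2.26×10⁻⁶ J/m³.

u ≈ 2.26 μJ/m³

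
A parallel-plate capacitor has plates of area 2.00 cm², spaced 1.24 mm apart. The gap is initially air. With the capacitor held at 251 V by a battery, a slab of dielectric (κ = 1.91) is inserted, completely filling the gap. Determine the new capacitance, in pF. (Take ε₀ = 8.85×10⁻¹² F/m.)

C ≈ 2.73 pF

A = 2.00 cm² = 2.00×10⁻⁴ m².
Initially C₁ = ε₀A/d = 8.85×10⁻¹² × 2.00×10⁻⁴ / 1.24×10⁻³ = 1.43×10⁻¹² F.
C = κε₀A/d scales with κ, so C₂/C₁ = κ = 1.91.
C₂ = 1.91 × 1.43×10⁻¹² = 2.73×10⁻¹² F.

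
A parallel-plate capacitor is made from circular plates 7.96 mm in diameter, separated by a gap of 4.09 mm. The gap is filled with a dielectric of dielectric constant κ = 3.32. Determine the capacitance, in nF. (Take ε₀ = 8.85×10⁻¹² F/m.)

A = π(7.96/2 mm)² = 4.98×10⁻⁵ m².
C = κε₀A/d = 3.32 × 8.85×10⁻¹² × 4.98×10⁻⁵ / 4.09×10⁻³ = 3.57×10⁻¹³ F.

C ≈ 3.57×10⁻⁴ nF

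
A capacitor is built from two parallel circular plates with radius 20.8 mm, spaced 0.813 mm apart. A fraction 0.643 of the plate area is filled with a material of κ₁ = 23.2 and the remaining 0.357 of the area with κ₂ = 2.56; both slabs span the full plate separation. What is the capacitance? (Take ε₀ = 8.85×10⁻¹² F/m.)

A = π(20.8 mm)² = 1.36×10⁻³ m².
Side-by-side slabs ⇒ two capacitors in parallel, each spanning the full gap.
C₁ = κ₁ε₀A₁/d = 23.2 × 8.85×10⁻¹² × 8.74×10⁻⁴ / 8.13×10⁻⁴ = 2.21×10⁻¹⁰ F.
C₂ = κ₂ε₀A₂/d = 2.56 × 8.85×10⁻¹² × 4.85×10⁻⁴ / 8.13×10⁻⁴ = 1.35×10⁻¹¹ F.
C = C₁ + C₂ = 2.34×10⁻¹⁰ F.

234 pF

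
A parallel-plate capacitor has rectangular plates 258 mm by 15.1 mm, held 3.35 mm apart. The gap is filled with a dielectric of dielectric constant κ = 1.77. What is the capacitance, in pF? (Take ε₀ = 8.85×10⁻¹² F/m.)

C ≈ 18.2 pF

A = 258 × 15.1 mm² = 3.90×10⁻³ m².
C = κε₀A/d = 1.77 × 8.85×10⁻¹² × 3.90×10⁻³ / 3.35×10⁻³ = 1.82×10⁻¹¹ F.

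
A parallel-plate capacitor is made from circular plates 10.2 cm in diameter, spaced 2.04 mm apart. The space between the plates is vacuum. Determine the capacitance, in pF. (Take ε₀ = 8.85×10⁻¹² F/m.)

A = π(10.2/2 cm)² = 8.17×10⁻³ m².
C = ε₀A/d = 8.85×10⁻¹² × 8.17×10⁻³ / 2.04×10⁻³ = 3.54×10⁻¹¹ F.

35.4 pF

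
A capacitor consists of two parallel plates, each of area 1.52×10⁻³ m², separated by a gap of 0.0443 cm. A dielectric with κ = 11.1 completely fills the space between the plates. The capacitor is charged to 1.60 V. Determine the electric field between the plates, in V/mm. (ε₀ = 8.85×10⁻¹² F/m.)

3.61 V/mm

E = V/d = 1.60 / 4.43×10⁻⁴ = 3.61×10³ V/m.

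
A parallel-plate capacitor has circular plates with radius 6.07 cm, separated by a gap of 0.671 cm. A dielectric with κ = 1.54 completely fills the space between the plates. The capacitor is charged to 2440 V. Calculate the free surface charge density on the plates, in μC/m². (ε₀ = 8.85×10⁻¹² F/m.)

4.96 μC/m²

A = π(6.07 cm)² = 1.16×10⁻² m².
C = κε₀A/d = 1.54 × 8.85×10⁻¹² × 1.16×10⁻² / 6.71×10⁻³ = 2.35×10⁻¹¹ F.
σ = Q/A = CV/A = 2.35×10⁻¹¹ × 2440 / 1.16×10⁻² = 4.96×10⁻⁶ C/m².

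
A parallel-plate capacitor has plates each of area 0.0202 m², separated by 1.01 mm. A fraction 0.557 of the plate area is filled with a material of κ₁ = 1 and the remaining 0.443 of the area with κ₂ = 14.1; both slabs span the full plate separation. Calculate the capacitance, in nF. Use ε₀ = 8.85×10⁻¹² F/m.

1.20 nF

Side-by-side slabs ⇒ two capacitors in parallel, each spanning the full gap.
C₁ = κ₁ε₀A₁/d = 1.00 × 8.85×10⁻¹² × 1.13×10⁻² / 1.01×10⁻³ = 9.86×10⁻¹¹ F.
C₂ = κ₂ε₀A₂/d = 14.1 × 8.85×10⁻¹² × 8.95×10⁻³ / 1.01×10⁻³ = 1.11×10⁻⁹ F.
C = C₁ + C₂ = 1.20×10⁻⁹ F.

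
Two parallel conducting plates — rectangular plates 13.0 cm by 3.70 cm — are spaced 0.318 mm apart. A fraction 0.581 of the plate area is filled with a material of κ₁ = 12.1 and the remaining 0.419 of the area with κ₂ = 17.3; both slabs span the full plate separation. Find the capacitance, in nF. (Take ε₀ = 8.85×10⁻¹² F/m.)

A = 13.0 × 3.70 cm² = 4.81×10⁻³ m².
Side-by-side slabs ⇒ two capacitors in parallel, each spanning the full gap.
C₁ = κ₁ε₀A₁/d = 12.1 × 8.85×10⁻¹² × 2.79×10⁻³ / 3.18×10⁻⁴ = 9.41×10⁻¹⁰ F.
C₂ = κ₂ε₀A₂/d = 17.3 × 8.85×10⁻¹² × 2.02×10⁻³ / 3.18×10⁻⁴ = 9.70×10⁻¹⁰ F.
C = C₁ + C₂ = 1.91×10⁻⁹ F.

C ≈ 1.91 nF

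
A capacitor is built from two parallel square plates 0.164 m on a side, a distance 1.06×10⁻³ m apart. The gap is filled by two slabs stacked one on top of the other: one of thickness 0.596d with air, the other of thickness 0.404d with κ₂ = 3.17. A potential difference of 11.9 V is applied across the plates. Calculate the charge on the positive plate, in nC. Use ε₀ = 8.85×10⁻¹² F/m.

Q ≈ 3.69 nC

A = (0.164 m)² = 2.69×10⁻² m².
Stacked slabs ⇒ two capacitors in series, each with the full plate area.
C₁ = κ₁ε₀A/d₁ = 1.00 × 8.85×10⁻¹² × 2.69×10⁻² / 6.32×10⁻⁴ = 3.77×10⁻¹⁰ F.
C₂ = κ₂ε₀A/d₂ = 3.17 × 8.85×10⁻¹² × 2.69×10⁻² / 4.28×10⁻⁴ = 1.76×10⁻⁹ F.
C = (1/C₁ + 1/C₂)⁻¹ = 3.10×10⁻¹⁰ F.
Q = CV = 3.10×10⁻¹⁰ × 11.9 = 3.69×10⁻⁹ C.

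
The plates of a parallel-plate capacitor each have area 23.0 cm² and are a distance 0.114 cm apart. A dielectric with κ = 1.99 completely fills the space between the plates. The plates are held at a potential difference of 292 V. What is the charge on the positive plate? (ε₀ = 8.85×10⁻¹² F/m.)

A = 23.0 cm² = 2.30×10⁻³ m².
C = κε₀A/d = 1.99 × 8.85×10⁻¹² × 2.30×10⁻³ / 1.14×10⁻³ = 3.55×10⁻¹¹ F.
Q = CV = 3.55×10⁻¹¹ × 292 = 1.04×10⁻⁸ C.

Q ≈ 10.4 nC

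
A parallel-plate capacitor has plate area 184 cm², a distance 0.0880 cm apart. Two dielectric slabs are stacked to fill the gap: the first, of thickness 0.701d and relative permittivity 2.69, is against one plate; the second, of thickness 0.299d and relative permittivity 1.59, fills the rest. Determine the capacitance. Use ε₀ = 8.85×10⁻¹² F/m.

412 pF

A = 184 cm² = 1.84×10⁻² m².
Stacked slabs ⇒ two capacitors in series, each with the full plate area.
C₁ = κ₁ε₀A/d₁ = 2.69 × 8.85×10⁻¹² × 1.84×10⁻² / 6.17×10⁻⁴ = 7.10×10⁻¹⁰ F.
C₂ = κ₂ε₀A/d₂ = 1.59 × 8.85×10⁻¹² × 1.84×10⁻² / 2.63×10⁻⁴ = 9.84×10⁻¹⁰ F.
C = (1/C₁ + 1/C₂)⁻¹ = 4.12×10⁻¹⁰ F.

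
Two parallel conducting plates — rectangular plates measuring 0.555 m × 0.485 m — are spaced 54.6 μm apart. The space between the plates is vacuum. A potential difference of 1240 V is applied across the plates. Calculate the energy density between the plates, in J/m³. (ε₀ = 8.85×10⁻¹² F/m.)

2282 J/m³

E = V/d = 1240 / 5.46×10⁻⁵ = 2.27×10⁷ V/m.
u = ½ε₀E² = ½ × 8.85×10⁻¹² × (2.27×10⁷)² = 2.28×10³ J/m³.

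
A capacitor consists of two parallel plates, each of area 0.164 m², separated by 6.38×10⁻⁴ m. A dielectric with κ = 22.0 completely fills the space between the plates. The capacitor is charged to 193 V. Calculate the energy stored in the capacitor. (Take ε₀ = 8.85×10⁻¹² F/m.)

U ≈ 0.932 mJ

C = κε₀A/d = 22.0 × 8.85×10⁻¹² × 0.164 / 6.38×10⁻⁴ = 5.00×10⁻⁸ F.
U = ½CV² = ½ × 5.00×10⁻⁸ × (193)² = 9.32×10⁻⁴ J.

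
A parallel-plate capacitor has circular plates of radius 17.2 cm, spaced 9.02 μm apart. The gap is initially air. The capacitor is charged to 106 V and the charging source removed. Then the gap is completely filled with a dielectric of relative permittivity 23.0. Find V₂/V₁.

Isolated ⇒ Q is held fixed.
C₂ = 23.0 C₁ and V = Q/C, so V₂/V₁ = C₁/C₂ = 0.0435.

V₂/V₁ ≈ 0.0435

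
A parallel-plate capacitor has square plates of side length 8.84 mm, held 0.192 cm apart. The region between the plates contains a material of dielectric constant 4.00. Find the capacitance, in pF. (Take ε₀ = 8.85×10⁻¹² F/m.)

C ≈ 1.44 pF

A = (8.84 mm)² = 7.81×10⁻⁵ m².
C = κε₀A/d = 4.00 × 8.85×10⁻¹² × 7.81×10⁻⁵ / 1.92×10⁻³ = 1.44×10⁻¹² F.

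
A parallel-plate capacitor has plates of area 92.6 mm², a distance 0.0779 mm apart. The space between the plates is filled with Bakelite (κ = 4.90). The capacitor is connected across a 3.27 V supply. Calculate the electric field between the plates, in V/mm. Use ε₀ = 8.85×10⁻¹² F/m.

E ≈ 42.0 V/mm

E = V/d = 3.27 / 7.79×10⁻⁵ = 4.20×10⁴ V/m.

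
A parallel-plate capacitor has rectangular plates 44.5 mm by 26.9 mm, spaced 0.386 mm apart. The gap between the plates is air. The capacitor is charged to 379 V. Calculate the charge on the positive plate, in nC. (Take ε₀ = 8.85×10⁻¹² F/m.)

A = 44.5 × 26.9 mm² = 1.20×10⁻³ m².
C = ε₀A/d = 8.85×10⁻¹² × 1.20×10⁻³ / 3.86×10⁻⁴ = 2.74×10⁻¹¹ F.
Q = CV = 2.74×10⁻¹¹ × 379 = 1.04×10⁻⁸ C.

Q ≈ 10.4 nC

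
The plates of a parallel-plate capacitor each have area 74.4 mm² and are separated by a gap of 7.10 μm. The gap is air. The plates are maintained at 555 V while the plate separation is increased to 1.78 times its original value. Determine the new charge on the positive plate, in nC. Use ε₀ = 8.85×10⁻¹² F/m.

A = 74.4 mm² = 7.44×10⁻⁵ m².
Initially C₁ = ε₀A/d = 8.85×10⁻¹² × 7.44×10⁻⁵ / 7.10×10⁻⁶ = 9.27×10⁻¹¹ F.
Q₁ = 5.15×10⁻⁸ C.
Battery connected ⇒ V is held fixed. C₂ = 0.562 C₁ and Q = CV, so Q₂/Q₁ = C₂/C₁ = 0.562.
Q₂ = 0.562 × 5.15×10⁻⁸ = 2.89×10⁻⁸ C.

28.9 nC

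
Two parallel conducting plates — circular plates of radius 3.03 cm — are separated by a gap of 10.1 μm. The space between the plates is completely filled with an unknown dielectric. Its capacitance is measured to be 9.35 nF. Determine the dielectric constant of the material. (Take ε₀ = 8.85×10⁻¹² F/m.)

κ ≈ 3.70

A = π(3.03 cm)² = 2.88×10⁻³ m².
κ = Cd/(ε₀A) = 9.35×10⁻⁹ × 1.01×10⁻⁵ / (8.85×10⁻¹² × 2.88×10⁻³) = 3.70.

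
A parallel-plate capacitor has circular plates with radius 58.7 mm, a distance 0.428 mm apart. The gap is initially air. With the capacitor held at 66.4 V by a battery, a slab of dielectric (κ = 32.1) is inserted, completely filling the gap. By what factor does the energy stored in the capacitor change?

U₂/U₁ ≈ 32.1

Battery connected ⇒ V is held fixed.
C₂ = 32.1 C₁ and U = ½CV², so U₂/U₁ = C₂/C₁ = 32.1.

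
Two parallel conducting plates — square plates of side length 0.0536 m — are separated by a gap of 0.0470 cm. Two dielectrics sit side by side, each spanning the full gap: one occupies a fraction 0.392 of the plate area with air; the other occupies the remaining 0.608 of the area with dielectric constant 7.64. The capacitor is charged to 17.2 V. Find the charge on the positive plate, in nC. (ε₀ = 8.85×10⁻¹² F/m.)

A = (0.0536 m)² = 2.87×10⁻³ m².
Side-by-side slabs ⇒ two capacitors in parallel, each spanning the full gap.
C₁ = κ₁ε₀A₁/d = 1.00 × 8.85×10⁻¹² × 1.13×10⁻³ / 4.70×10⁻⁴ = 2.12×10⁻¹¹ F.
C₂ = κ₂ε₀A₂/d = 7.64 × 8.85×10⁻¹² × 1.75×10⁻³ / 4.70×10⁻⁴ = 2.51×10⁻¹⁰ F.
C = C₁ + C₂ = 2.72×10⁻¹⁰ F.
Q = CV = 2.72×10⁻¹⁰ × 17.2 = 4.69×10⁻⁹ C.

Q ≈ 4.69 nC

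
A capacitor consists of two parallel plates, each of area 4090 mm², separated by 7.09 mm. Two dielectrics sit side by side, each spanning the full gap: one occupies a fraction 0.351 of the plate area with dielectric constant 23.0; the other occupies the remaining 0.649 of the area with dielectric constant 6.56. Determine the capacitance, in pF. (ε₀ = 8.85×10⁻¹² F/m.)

63.0 pF

A = 4090 mm² = 4.09×10⁻³ m².
Side-by-side slabs ⇒ two capacitors in parallel, each spanning the full gap.
C₁ = κ₁ε₀A₁/d = 23.0 × 8.85×10⁻¹² × 1.44×10⁻³ / 7.09×10⁻³ = 4.12×10⁻¹¹ F.
C₂ = κ₂ε₀A₂/d = 6.56 × 8.85×10⁻¹² × 2.65×10⁻³ / 7.09×10⁻³ = 2.17×10⁻¹¹ F.
C = C₁ + C₂ = 6.30×10⁻¹¹ F.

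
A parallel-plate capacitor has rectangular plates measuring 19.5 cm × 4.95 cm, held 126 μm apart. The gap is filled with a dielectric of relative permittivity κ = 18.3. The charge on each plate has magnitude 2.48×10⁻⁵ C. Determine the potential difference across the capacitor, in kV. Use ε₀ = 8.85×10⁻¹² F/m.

2.00 kV

A = 19.5 × 4.95 cm² = 9.65×10⁻³ m².
C = κε₀A/d = 18.3 × 8.85×10⁻¹² × 9.65×10⁻³ / 1.26×10⁻⁴ = 1.24×10⁻⁸ F.
V = Q/C = 2.48×10⁻⁵ / 1.24×10⁻⁸ = 2.00×10³ V.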